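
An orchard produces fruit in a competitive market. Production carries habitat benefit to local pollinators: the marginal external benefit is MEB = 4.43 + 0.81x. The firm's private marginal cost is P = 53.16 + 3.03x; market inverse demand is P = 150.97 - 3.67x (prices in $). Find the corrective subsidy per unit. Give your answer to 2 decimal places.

subsidy = $18.49 per unit

Social marginal cost = private MC − MEB = 48.73 + 2.22x.
Set SMC = demand: 48.73 + 2.22x = 150.97 - 3.67x → x* = 17.3582.
The Pigouvian subsidy equals MEB at x*: 4.43 + 0.81×17.3582 = 18.4901.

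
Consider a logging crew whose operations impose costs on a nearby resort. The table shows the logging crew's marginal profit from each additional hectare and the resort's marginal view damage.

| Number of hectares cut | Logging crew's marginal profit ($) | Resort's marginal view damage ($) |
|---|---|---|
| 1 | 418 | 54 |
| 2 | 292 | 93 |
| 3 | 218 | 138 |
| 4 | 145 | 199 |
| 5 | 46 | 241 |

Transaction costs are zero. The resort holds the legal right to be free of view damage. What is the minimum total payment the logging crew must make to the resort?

$285

Efficient level: marginal profit ≥ marginal view damage through level 3, so k* = 3.
With the resort holding the right, the logging crew must at least compensate total damage at k*: 54 + 93 + 138 = 285.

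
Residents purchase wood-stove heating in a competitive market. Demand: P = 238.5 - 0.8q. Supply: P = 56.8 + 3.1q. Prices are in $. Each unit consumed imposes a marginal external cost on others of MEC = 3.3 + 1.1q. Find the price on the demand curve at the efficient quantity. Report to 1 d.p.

P = $210.0

Social marginal benefit = demand − MEC = 235.2 - 1.9q.
Set SMB = MC: 235.2 - 1.9q = 56.8 + 3.1q → q* = 35.6800.
Consumer price on the demand curve at q*: 238.5 − 0.8×35.6800 = 209.9560.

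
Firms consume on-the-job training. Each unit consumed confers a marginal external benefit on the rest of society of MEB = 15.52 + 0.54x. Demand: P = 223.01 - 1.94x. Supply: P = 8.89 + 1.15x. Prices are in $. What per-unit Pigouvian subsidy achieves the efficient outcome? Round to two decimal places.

subsidy = $64.15 per unit

Social marginal benefit = demand + MEB = 238.53 - 1.40x.
Set SMB = MC: 238.53 - 1.40x = 8.89 + 1.15x → x* = 90.0549.
The Pigouvian subsidy equals MEB at x*: 15.52 + 0.54×90.0549 = 64.1496.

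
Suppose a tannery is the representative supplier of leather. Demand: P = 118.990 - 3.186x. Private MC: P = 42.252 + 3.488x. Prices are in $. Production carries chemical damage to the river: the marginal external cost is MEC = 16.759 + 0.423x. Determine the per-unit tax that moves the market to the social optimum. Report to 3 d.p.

tax = $20.334 per unit

Social marginal cost = private MC + MEC = 59.011 + 3.911x.
Set SMC = demand: 59.011 + 3.911x = 118.990 - 3.186x → x* = 8.4513.
The Pigouvian tax equals MEC at x*: 16.759 + 0.423×8.4513 = 20.3339.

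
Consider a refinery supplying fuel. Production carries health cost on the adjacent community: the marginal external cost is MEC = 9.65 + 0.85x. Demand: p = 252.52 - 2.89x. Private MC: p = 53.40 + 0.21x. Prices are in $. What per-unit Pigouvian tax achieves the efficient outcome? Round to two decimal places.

tax = $50.42 per unit

Social marginal cost = private MC + MEC = 63.05 + 1.06x.
Set SMC = demand: 63.05 + 1.06x = 252.52 - 2.89x → x* = 47.9671.
The Pigouvian tax equals MEC at x*: 9.65 + 0.85×47.9671 = 50.4220.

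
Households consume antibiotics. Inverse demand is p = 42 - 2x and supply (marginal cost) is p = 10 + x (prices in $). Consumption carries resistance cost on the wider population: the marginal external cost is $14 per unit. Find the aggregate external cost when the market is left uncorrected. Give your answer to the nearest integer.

Market equilibrium (private): 10 + x = 42 - 2x → x_m = 10.6667.
Total external cost = MEC × x_m = 14 × 10.6667 = 149.3338.

$149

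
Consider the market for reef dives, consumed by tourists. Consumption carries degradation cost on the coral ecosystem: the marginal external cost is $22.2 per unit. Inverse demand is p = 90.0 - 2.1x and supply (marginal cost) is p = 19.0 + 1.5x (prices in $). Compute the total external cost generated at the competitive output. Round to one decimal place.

Market equilibrium (private): 19.0 + 1.5x = 90.0 - 2.1x → x_m = 19.7222.
Total external cost = MEC × x_m = 22.2 × 19.7222 = 437.8328.

$437.8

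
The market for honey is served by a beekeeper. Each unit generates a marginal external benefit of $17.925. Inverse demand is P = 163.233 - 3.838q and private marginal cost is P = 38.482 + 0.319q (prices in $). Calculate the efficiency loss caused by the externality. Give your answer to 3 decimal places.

Market equilibrium (private): 38.482 + 0.319q = 163.233 - 3.838q → q_m = 30.0099.
Social marginal cost = private MC − MEB = 20.557 + 0.319q.
Set SMC = demand: 20.557 + 0.319q = 163.233 - 3.838q → q* = 34.3219.
Height of the DWL triangle at q_m is demand(q_m) − SMC(q_m) = MEB(q_m) = 17.9250.
DWL = ½ × 4.3120 × 17.9250 = 38.6463.

DWL = $38.646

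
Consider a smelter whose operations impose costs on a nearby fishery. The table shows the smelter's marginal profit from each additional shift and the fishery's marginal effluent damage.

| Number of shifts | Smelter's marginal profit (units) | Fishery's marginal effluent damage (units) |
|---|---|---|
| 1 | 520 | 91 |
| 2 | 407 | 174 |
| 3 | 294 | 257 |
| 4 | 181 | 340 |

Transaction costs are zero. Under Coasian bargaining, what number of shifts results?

Bargaining reaches the level where marginal profit last exceeds marginal effluent damage.
That holds through level 3 (294 ≥ 257) but not at 4 (181 < 340).

3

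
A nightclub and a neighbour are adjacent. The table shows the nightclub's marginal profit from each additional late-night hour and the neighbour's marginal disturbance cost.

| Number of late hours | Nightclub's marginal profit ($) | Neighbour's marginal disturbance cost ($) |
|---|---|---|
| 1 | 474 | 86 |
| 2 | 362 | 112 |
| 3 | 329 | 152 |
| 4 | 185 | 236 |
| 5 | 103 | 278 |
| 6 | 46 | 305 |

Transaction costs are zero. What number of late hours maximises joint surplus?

3

Bargaining reaches the level where marginal profit last exceeds marginal disturbance cost.
That holds through level 3 (329 ≥ 152) but not at 4 (185 < 236).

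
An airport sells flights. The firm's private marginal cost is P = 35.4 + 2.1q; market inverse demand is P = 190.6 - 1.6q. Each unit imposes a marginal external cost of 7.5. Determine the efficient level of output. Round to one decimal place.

Social marginal cost = private MC + MEC = 42.9 + 2.1q.
Set SMC = demand: 42.9 + 2.1q = 190.6 - 1.6q → q* = 39.9189.

q* = 39.9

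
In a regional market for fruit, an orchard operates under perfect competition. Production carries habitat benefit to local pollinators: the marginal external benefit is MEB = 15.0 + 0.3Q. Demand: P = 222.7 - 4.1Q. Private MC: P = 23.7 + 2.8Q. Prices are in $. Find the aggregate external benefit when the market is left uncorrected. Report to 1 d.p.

$557.4

Market equilibrium (private): 23.7 + 2.8Q = 222.7 - 4.1Q → Q_m = 28.8406.
Total external benefit = ∫₀^{Q_m} (15.0 + 0.3Q) dQ = 15.0×28.8406 + ½×0.3×28.8406² = 557.3760.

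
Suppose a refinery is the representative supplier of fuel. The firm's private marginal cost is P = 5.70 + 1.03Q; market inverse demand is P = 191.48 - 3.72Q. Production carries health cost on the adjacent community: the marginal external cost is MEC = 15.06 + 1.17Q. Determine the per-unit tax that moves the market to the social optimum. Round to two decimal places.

Social marginal cost = private MC + MEC = 20.76 + 2.20Q.
Set SMC = demand: 20.76 + 2.20Q = 191.48 - 3.72Q → Q* = 28.8378.
The Pigouvian tax equals MEC at Q*: 15.06 + 1.17×28.8378 = 48.8002.

tax = 48.80 per unit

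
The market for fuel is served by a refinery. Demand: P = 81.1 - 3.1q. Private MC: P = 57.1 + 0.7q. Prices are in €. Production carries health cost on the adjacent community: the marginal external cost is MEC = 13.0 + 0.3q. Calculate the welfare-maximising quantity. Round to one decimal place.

q* = 2.7

Social marginal cost = private MC + MEC = 70.1 + q.
Set SMC = demand: 70.1 + q = 81.1 - 3.1q → q* = 2.6829.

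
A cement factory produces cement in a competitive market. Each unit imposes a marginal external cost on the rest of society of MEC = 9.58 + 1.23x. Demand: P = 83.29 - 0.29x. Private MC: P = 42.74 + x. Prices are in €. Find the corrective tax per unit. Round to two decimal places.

Social marginal cost = private MC + MEC = 52.32 + 2.23x.
Set SMC = demand: 52.32 + 2.23x = 83.29 - 0.29x → x* = 12.2897.
The Pigouvian tax equals MEC at x*: 9.58 + 1.23×12.2897 = 24.6963.

tax = €24.70 per unit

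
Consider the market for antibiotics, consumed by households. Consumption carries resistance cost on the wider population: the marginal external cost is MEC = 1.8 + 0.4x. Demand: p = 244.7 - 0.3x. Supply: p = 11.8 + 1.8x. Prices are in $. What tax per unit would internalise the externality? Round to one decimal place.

Social marginal benefit = demand − MEC = 242.9 - 0.7x.
Set SMB = MC: 242.9 - 0.7x = 11.8 + 1.8x → x* = 92.4400.
The Pigouvian tax equals MEC at x*: 1.8 + 0.4×92.4400 = 38.7760.

tax = $38.8 per unit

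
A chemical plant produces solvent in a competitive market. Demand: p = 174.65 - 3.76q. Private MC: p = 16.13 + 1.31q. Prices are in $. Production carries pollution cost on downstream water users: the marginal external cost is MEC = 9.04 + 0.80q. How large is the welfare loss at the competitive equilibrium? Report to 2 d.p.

DWL = $98.77

Market equilibrium (private): 16.13 + 1.31q = 174.65 - 3.76q → q_m = 31.2663.
Social marginal cost = private MC + MEC = 25.17 + 2.11q.
Set SMC = demand: 25.17 + 2.11q = 174.65 - 3.76q → q* = 25.4651.
The loss is the area between SMC and demand from q* to q_m; with linear curves that's a triangle of height MEC(q_m).
DWL = ½ × 5.8012 × 34.0530 = 98.7741.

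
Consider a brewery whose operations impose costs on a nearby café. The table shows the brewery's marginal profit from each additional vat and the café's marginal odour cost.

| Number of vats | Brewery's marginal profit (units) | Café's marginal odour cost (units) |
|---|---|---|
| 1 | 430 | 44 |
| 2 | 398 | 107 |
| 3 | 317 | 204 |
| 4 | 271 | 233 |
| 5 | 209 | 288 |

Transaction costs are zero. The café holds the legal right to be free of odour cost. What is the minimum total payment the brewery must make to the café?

Efficient level: marginal profit ≥ marginal odour cost through level 4, so k* = 4.
With the café holding the right, the brewery must at least compensate total damage at k*: 44 + 107 + 204 + 233 = 588.

588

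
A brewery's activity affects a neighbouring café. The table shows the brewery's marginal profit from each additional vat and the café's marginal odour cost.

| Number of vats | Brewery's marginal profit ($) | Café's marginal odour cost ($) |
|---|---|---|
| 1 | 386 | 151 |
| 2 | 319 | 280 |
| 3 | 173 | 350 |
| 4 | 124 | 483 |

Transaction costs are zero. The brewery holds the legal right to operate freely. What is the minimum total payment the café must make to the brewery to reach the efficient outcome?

$297

Left alone the brewery would choose level 4 (marginal profit stays positive).
Efficient level: k* = 2 (marginal profit ≥ marginal odour cost through 2).
The café must at least cover the brewery's forgone profit from cutting 4→2: 173 + 124 = 297.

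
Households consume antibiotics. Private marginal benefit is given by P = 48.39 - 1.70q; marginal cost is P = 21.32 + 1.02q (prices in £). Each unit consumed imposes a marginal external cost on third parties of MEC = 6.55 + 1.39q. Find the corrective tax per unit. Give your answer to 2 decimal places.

tax = £13.49 per unit

Social marginal benefit = demand − MEC = 41.84 - 3.09q.
Set SMB = MC: 41.84 - 3.09q = 21.32 + 1.02q → q* = 4.9927.
The Pigouvian tax equals MEC at q*: 6.55 + 1.39×4.9927 = 13.4899.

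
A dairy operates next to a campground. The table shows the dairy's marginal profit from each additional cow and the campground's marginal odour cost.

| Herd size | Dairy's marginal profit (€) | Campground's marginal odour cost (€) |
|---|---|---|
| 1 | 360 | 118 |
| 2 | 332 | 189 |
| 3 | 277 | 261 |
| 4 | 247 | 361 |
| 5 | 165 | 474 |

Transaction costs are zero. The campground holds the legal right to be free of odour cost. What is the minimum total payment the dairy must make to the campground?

Efficient level: marginal profit ≥ marginal odour cost through level 3, so k* = 3.
With the campground holding the right, the dairy must at least compensate total damage at k*: 118 + 189 + 261 = 568.

€568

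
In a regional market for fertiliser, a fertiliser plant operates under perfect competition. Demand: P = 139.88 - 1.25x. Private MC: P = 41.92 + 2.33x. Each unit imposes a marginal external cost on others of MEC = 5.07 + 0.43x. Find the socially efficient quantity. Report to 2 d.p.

Social marginal cost = private MC + MEC = 46.99 + 2.76x.
Set SMC = demand: 46.99 + 2.76x = 139.88 - 1.25x → x* = 23.1646.

x* = 23.16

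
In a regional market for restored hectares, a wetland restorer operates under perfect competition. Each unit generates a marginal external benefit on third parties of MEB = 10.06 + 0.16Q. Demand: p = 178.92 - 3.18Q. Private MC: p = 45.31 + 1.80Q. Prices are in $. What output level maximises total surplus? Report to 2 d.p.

Social marginal cost = private MC − MEB = 35.25 + 1.64Q.
Set SMC = demand: 35.25 + 1.64Q = 178.92 - 3.18Q → Q* = 29.8071.

Q* = 29.81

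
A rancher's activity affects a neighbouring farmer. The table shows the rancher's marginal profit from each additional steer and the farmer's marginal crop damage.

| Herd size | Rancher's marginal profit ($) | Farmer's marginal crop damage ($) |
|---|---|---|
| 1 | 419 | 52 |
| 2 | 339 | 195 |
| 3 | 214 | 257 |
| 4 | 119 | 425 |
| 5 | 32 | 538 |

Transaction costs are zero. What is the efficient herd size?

2

Bargaining reaches the level where marginal profit last exceeds marginal crop damage.
That holds through level 2 (339 ≥ 195) but not at 3 (214 < 257).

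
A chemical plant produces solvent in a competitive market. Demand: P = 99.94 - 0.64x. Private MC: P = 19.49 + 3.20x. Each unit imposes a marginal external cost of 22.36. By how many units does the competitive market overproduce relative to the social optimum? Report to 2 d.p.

5.82 units

Market equilibrium (private): 19.49 + 3.20x = 99.94 - 0.64x → x_m = 20.9505.
Social marginal cost = private MC + MEC = 41.85 + 3.20x.
Set SMC = demand: 41.85 + 3.20x = 99.94 - 0.64x → x* = 15.1276.
Gap = |20.9505 − 15.1276| = 5.8229.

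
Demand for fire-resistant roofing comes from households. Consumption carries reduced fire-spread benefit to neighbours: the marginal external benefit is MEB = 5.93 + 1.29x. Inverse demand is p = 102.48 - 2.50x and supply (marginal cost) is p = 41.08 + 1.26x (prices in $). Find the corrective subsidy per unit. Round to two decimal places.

Social marginal benefit = demand + MEB = 108.41 - 1.21x.
Set SMB = MC: 108.41 - 1.21x = 41.08 + 1.26x → x* = 27.2591.
The Pigouvian subsidy equals MEB at x*: 5.93 + 1.29×27.2591 = 41.0942.

subsidy = $41.09 per unit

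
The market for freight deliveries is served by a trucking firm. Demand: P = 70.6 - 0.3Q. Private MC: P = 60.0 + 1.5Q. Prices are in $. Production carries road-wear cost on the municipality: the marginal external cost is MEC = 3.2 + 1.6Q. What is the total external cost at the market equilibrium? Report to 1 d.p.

Market equilibrium (private): 60.0 + 1.5Q = 70.6 - 0.3Q → Q_m = 5.8889.
Total external cost = ∫₀^{Q_m} (3.2 + 1.6Q) dQ = 3.2×5.8889 + ½×1.6×5.8889² = 46.5878.

$46.6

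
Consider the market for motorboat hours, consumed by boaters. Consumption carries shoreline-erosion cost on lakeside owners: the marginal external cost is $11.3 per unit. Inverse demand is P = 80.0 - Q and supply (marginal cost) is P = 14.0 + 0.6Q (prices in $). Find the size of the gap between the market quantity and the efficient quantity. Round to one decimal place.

Market equilibrium (private): 14.0 + 0.6Q = 80.0 - Q → Q_m = 41.2500.
Social marginal benefit = demand − MEC = 68.7 - Q.
Set SMB = MC: 68.7 - Q = 14.0 + 0.6Q → Q* = 34.1875.
Gap = |41.2500 − 34.1875| = 7.0625.

7.1 units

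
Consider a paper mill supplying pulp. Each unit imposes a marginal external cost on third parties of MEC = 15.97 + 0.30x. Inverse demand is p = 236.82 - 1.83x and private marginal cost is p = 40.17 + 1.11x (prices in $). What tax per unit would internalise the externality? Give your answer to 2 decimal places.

Social marginal cost = private MC + MEC = 56.14 + 1.41x.
Set SMC = demand: 56.14 + 1.41x = 236.82 - 1.83x → x* = 55.7654.
The Pigouvian tax equals MEC at x*: 15.97 + 0.30×55.7654 = 32.6996.

tax = $32.70 per unit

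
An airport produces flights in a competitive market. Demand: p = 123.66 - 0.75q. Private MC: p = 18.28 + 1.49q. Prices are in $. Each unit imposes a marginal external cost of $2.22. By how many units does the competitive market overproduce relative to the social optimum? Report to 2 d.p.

0.99 units

Market equilibrium (private): 18.28 + 1.49q = 123.66 - 0.75q → q_m = 47.0446.
Social marginal cost = private MC + MEC = 20.50 + 1.49q.
Set SMC = demand: 20.50 + 1.49q = 123.66 - 0.75q → q* = 46.0536.
Gap = |47.0446 − 46.0536| = 0.9910.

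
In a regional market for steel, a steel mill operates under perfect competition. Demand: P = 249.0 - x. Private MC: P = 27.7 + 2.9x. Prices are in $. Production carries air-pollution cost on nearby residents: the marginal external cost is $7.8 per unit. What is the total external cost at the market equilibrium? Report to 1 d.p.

$442.6

Market equilibrium (private): 27.7 + 2.9x = 249.0 - x → x_m = 56.7436.
Total external cost = MEC × x_m = 7.8 × 56.7436 = 442.6001.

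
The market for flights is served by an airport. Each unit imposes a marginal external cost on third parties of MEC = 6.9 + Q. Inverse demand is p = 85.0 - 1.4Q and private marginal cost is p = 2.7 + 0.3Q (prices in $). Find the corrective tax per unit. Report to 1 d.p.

tax = $34.8 per unit

Social marginal cost = private MC + MEC = 9.6 + 1.3Q.
Set SMC = demand: 9.6 + 1.3Q = 85.0 - 1.4Q → Q* = 27.9259.
The Pigouvian tax equals MEC at Q*: 6.9 + 1.0×27.9259 = 34.8259.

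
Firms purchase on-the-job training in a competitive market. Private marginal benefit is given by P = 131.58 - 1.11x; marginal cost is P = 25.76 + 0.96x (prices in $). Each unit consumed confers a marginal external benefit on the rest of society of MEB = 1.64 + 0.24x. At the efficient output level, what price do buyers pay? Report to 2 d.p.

P = $66.40

Social marginal benefit = demand + MEB = 133.22 - 0.87x.
Set SMB = MC: 133.22 - 0.87x = 25.76 + 0.96x → x* = 58.7213.
Consumer price on the demand curve at x*: 131.58 − 1.11×58.7213 = 66.3994.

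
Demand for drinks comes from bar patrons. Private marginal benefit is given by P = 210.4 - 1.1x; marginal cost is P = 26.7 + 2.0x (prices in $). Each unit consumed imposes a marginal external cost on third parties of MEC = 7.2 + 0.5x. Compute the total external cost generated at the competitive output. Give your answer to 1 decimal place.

$1304.5

Market equilibrium (private): 26.7 + 2.0x = 210.4 - 1.1x → x_m = 59.2581.
Total external cost = ∫₀^{x_m} (7.2 + 0.5x) dx = 7.2×59.2581 + ½×0.5×59.2581² = 1304.5389.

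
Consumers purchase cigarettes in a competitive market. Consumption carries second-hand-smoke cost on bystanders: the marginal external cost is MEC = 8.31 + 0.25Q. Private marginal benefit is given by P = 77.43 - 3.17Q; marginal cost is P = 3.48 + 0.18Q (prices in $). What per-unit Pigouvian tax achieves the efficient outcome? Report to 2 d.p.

Social marginal benefit = demand − MEC = 69.12 - 3.42Q.
Set SMB = MC: 69.12 - 3.42Q = 3.48 + 0.18Q → Q* = 18.2333.
The Pigouvian tax equals MEC at Q*: 8.31 + 0.25×18.2333 = 12.8683.

tax = $12.87 per unit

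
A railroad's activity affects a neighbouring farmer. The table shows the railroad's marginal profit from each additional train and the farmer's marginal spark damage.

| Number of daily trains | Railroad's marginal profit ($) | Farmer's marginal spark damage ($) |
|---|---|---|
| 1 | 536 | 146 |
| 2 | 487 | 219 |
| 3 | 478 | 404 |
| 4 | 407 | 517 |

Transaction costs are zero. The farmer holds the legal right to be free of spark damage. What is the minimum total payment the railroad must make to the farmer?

$769

Efficient level: marginal profit ≥ marginal spark damage through level 3, so k* = 3.
With the farmer holding the right, the railroad must at least compensate total damage at k*: 146 + 219 + 404 = 769.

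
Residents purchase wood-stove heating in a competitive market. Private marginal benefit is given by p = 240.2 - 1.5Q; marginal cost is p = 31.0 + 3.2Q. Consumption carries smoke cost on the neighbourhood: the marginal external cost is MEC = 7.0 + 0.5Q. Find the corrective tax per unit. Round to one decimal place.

Social marginal benefit = demand − MEC = 233.2 - 2.0Q.
Set SMB = MC: 233.2 - 2.0Q = 31.0 + 3.2Q → Q* = 38.8846.
The Pigouvian tax equals MEC at Q*: 7.0 + 0.5×38.8846 = 26.4423.

tax = 26.4 per unit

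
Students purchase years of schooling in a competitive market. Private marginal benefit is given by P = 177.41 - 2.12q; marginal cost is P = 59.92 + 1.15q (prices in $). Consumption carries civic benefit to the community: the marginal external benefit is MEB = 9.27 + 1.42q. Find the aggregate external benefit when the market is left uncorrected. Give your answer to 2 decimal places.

Market equilibrium (private): 59.92 + 1.15q = 177.41 - 2.12q → q_m = 35.9297.
Total external benefit = ∫₀^{q_m} (9.27 + 1.42q) dq = 9.27×35.9297 + ½×1.42×35.9297² = 1249.6381.

$1249.64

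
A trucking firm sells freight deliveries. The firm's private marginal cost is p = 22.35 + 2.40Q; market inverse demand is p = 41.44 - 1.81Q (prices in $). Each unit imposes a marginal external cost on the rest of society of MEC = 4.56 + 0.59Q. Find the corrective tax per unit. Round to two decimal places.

tax = $6.35 per unit

Social marginal cost = private MC + MEC = 26.91 + 2.99Q.
Set SMC = demand: 26.91 + 2.99Q = 41.44 - 1.81Q → Q* = 3.0271.
The Pigouvian tax equals MEC at Q*: 4.56 + 0.59×3.0271 = 6.3460.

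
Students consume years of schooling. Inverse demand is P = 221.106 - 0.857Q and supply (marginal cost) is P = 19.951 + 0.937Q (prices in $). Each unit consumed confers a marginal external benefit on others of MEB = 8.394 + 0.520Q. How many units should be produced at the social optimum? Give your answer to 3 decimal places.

Q* = 164.481

Social marginal benefit = demand + MEB = 229.500 - 0.337Q.
Set SMB = MC: 229.500 - 0.337Q = 19.951 + 0.937Q → Q* = 164.4812.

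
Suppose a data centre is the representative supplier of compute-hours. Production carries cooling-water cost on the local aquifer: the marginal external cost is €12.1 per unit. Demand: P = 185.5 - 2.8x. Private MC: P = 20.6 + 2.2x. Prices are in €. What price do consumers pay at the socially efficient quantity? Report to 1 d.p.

Social marginal cost = private MC + MEC = 32.7 + 2.2x.
Set SMC = demand: 32.7 + 2.2x = 185.5 - 2.8x → x* = 30.5600.
Consumer price on the demand curve at x*: 185.5 − 2.8×30.5600 = 99.9320.

P = €99.9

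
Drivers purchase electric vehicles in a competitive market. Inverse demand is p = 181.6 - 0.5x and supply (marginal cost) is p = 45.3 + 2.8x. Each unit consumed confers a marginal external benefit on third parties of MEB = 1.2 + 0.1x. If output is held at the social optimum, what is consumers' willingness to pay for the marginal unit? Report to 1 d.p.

Social marginal benefit = demand + MEB = 182.8 - 0.4x.
Set SMB = MC: 182.8 - 0.4x = 45.3 + 2.8x → x* = 42.9688.
Consumer price on the demand curve at x*: 181.6 − 0.5×42.9688 = 160.1156.

P = 160.1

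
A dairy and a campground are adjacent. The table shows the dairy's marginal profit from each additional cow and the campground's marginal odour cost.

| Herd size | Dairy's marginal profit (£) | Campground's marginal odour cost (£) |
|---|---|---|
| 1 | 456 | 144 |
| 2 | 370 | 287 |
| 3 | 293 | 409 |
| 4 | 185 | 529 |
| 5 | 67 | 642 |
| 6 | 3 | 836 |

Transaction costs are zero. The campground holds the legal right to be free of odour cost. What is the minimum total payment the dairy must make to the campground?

£431

Efficient level: marginal profit ≥ marginal odour cost through level 2, so k* = 2.
With the campground holding the right, the dairy must at least compensate total damage at k*: 144 + 287 = 431.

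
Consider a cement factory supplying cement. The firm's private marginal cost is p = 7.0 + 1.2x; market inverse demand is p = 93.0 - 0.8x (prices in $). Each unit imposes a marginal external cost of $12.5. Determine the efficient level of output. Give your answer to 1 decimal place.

Social marginal cost = private MC + MEC = 19.5 + 1.2x.
Set SMC = demand: 19.5 + 1.2x = 93.0 - 0.8x → x* = 36.7500.

x* = 36.8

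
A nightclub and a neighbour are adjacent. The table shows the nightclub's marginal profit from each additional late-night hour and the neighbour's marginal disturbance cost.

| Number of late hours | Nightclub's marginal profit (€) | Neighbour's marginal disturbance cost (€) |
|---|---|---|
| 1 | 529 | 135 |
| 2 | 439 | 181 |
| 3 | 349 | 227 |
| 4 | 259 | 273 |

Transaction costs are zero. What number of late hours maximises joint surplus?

3

Bargaining reaches the level where marginal profit last exceeds marginal disturbance cost.
That holds through level 3 (349 ≥ 227) but not at 4 (259 < 273).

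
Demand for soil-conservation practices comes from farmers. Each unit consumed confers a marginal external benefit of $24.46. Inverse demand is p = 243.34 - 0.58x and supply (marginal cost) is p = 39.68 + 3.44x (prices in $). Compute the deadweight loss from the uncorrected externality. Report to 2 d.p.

DWL = $74.41

Market equilibrium (private): 39.68 + 3.44x = 243.34 - 0.58x → x_m = 50.6617.
Social marginal benefit = demand + MEB = 267.80 - 0.58x.
Set SMB = MC: 267.80 - 0.58x = 39.68 + 3.44x → x* = 56.7463.
The loss is the area between SMB and MC from x* to x_m; with linear curves that's a triangle of height MEB(x_m).
DWL = ½ × 6.0846 × 24.4600 = 74.4147.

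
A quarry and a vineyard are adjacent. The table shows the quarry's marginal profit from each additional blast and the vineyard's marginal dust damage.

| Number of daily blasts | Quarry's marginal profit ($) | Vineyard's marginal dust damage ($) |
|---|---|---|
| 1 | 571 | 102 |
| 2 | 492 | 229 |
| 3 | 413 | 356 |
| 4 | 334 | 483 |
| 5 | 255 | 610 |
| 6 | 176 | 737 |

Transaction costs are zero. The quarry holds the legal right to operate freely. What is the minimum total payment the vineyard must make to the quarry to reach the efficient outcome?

$765

Left alone the quarry would choose level 6 (marginal profit stays positive).
Efficient level: k* = 3 (marginal profit ≥ marginal dust damage through 3).
The vineyard must at least cover the quarry's forgone profit from cutting 6→3: 334 + 255 + 176 = 765.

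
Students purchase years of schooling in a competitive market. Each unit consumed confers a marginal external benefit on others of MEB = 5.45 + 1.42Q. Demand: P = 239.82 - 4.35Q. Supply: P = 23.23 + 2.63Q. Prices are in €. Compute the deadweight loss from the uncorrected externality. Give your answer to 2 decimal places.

DWL = €220.46

Market equilibrium (private): 23.23 + 2.63Q = 239.82 - 4.35Q → Q_m = 31.0301.
Social marginal benefit = demand + MEB = 245.27 - 2.93Q.
Set SMB = MC: 245.27 - 2.93Q = 23.23 + 2.63Q → Q* = 39.9353.
The loss is the area between SMB and MC from Q* to Q_m; with linear curves that's a triangle of height MEB(Q_m).
DWL = ½ × 8.9052 × 49.5127 = 220.4602.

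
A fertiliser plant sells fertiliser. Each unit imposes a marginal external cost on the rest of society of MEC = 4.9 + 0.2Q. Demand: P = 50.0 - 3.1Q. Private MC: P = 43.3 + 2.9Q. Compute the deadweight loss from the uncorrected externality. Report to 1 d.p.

DWL = 2.1

Market equilibrium (private): 43.3 + 2.9Q = 50.0 - 3.1Q → Q_m = 1.1167.
Social marginal cost = private MC + MEC = 48.2 + 3.1Q.
Set SMC = demand: 48.2 + 3.1Q = 50.0 - 3.1Q → Q* = 0.2903.
Height of the DWL triangle at Q_m is SMC(Q_m) − demand(Q_m) = MEC(Q_m) = 5.1233.
DWL = ½ × 0.8264 × 5.1233 = 2.1169.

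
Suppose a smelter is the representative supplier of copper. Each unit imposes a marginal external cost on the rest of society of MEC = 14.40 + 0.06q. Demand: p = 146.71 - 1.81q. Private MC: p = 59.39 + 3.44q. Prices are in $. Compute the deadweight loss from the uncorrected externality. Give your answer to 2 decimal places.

DWL = $22.33

Market equilibrium (private): 59.39 + 3.44q = 146.71 - 1.81q → q_m = 16.6324.
Social marginal cost = private MC + MEC = 73.79 + 3.50q.
Set SMC = demand: 73.79 + 3.50q = 146.71 - 1.81q → q* = 13.7326.
The loss is the area between SMC and demand from q* to q_m; with linear curves that's a triangle of height MEC(q_m).
DWL = ½ × 2.8998 × 15.3979 = 22.3254.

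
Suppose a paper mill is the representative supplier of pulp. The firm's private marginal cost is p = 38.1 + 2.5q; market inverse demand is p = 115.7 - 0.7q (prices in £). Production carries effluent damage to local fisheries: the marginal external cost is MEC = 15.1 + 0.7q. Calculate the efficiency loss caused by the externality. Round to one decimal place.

Market equilibrium (private): 38.1 + 2.5q = 115.7 - 0.7q → q_m = 24.2500.
Social marginal cost = private MC + MEC = 53.2 + 3.2q.
Set SMC = demand: 53.2 + 3.2q = 115.7 - 0.7q → q* = 16.0256.
Between q* and q_m the wedge SMC − demand runs linearly from 0 to MEC(q_m), so the loss is a triangle.
DWL = ½ × 8.2244 × 32.0750 = 131.8988.

DWL = £131.9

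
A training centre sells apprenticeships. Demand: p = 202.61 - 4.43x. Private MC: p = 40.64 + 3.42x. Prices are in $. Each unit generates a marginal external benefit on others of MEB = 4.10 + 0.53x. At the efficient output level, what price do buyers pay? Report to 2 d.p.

Social marginal cost = private MC − MEB = 36.54 + 2.89x.
Set SMC = demand: 36.54 + 2.89x = 202.61 - 4.43x → x* = 22.6872.
Consumer price on the demand curve at x*: 202.61 − 4.43×22.6872 = 102.1057.

P = $102.11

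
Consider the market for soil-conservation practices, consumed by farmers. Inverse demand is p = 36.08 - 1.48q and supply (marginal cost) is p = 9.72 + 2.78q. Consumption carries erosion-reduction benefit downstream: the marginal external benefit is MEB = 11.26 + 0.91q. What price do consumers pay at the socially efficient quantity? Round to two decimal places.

Social marginal benefit = demand + MEB = 47.34 - 0.57q.
Set SMB = MC: 47.34 - 0.57q = 9.72 + 2.78q → q* = 11.2299.
Consumer price on the demand curve at q*: 36.08 − 1.48×11.2299 = 19.4597.

P = 19.46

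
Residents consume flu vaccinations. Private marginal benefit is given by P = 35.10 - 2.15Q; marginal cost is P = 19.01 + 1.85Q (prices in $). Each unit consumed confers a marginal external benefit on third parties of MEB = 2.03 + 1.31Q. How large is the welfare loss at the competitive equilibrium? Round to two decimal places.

DWL = $9.90

Market equilibrium (private): 19.01 + 1.85Q = 35.10 - 2.15Q → Q_m = 4.0225.
Social marginal benefit = demand + MEB = 37.13 - 0.84Q.
Set SMB = MC: 37.13 - 0.84Q = 19.01 + 1.85Q → Q* = 6.7361.
The welfare-loss triangle has base |Q_m − Q*| and height MEB(Q_m) (the vertical gap between SMB and MC is zero at Q* and MEB at Q_m).
DWL = ½ × 2.7136 × 7.2995 = 9.9040.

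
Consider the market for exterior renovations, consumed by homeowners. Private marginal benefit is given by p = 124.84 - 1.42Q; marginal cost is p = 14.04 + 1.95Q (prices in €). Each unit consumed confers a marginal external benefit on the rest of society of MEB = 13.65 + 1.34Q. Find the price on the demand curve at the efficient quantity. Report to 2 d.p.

P = €37.79

Social marginal benefit = demand + MEB = 138.49 - 0.08Q.
Set SMB = MC: 138.49 - 0.08Q = 14.04 + 1.95Q → Q* = 61.3054.
Consumer price on the demand curve at Q*: 124.84 − 1.42×61.3054 = 37.7863.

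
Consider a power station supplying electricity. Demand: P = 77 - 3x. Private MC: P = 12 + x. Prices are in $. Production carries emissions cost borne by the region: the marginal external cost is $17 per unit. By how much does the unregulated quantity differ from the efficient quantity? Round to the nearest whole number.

Market equilibrium (private): 12 + x = 77 - 3x → x_m = 16.2500.
Social marginal cost = private MC + MEC = 29 + x.
Set SMC = demand: 29 + x = 77 - 3x → x* = 12.0000.
Gap = |16.2500 − 12.0000| = 4.2500.

4 units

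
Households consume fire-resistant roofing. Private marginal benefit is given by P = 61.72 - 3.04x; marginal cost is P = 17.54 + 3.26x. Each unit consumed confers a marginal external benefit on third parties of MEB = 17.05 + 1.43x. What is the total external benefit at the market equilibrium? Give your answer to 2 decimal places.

154.73

Market equilibrium (private): 17.54 + 3.26x = 61.72 - 3.04x → x_m = 7.0127.
Total external benefit = ∫₀^{x_m} (17.05 + 1.43x) dx = 17.05×7.0127 + ½×1.43×7.0127² = 154.7288.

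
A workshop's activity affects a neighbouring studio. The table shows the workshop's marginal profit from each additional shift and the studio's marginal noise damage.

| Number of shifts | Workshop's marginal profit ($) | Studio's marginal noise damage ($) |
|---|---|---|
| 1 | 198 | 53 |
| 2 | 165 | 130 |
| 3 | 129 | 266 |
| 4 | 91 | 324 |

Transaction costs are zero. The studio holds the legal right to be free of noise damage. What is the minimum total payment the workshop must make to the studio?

Efficient level: marginal profit ≥ marginal noise damage through level 2, so k* = 2.
With the studio holding the right, the workshop must at least compensate total damage at k*: 53 + 130 = 183.

$183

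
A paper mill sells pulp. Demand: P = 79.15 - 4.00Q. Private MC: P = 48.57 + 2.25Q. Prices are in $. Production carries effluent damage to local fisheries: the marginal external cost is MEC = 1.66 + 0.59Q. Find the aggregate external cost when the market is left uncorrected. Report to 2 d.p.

$15.18

Market equilibrium (private): 48.57 + 2.25Q = 79.15 - 4.00Q → Q_m = 4.8928.
Total external cost = ∫₀^{Q_m} (1.66 + 0.59Q) dQ = 1.66×4.8928 + ½×0.59×4.8928² = 15.1842.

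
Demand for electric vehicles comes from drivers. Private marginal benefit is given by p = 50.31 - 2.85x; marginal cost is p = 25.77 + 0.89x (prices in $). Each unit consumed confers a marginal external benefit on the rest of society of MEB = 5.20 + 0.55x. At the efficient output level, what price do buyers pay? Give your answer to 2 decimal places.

Social marginal benefit = demand + MEB = 55.51 - 2.30x.
Set SMB = MC: 55.51 - 2.30x = 25.77 + 0.89x → x* = 9.3229.
Consumer price on the demand curve at x*: 50.31 − 2.85×9.3229 = 23.7397.

P = $23.74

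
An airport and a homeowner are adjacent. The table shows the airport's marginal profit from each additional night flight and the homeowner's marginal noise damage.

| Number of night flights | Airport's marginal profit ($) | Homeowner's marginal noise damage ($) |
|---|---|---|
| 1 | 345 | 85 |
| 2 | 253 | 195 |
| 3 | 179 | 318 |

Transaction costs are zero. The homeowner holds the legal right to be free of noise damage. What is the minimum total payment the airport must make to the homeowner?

$280

Efficient level: marginal profit ≥ marginal noise damage through level 2, so k* = 2.
With the homeowner holding the right, the airport must at least compensate total damage at k*: 85 + 195 = 280.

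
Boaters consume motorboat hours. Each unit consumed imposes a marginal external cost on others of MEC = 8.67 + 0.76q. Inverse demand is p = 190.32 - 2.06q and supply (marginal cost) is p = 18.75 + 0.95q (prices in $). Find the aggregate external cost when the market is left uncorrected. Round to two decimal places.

$1728.81

Market equilibrium (private): 18.75 + 0.95q = 190.32 - 2.06q → q_m = 57.0000.
Total external cost = ∫₀^{q_m} (8.67 + 0.76q) dq = 8.67×57.0000 + ½×0.76×57.0000² = 1728.8100.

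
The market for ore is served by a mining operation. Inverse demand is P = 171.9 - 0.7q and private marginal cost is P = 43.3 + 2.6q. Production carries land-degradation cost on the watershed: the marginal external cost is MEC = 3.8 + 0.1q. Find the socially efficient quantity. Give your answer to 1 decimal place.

q* = 36.7

Social marginal cost = private MC + MEC = 47.1 + 2.7q.
Set SMC = demand: 47.1 + 2.7q = 171.9 - 0.7q → q* = 36.7059.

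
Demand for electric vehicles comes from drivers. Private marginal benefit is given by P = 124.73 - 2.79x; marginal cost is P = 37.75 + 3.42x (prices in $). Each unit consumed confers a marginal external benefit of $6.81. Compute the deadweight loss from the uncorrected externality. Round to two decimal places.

DWL = $3.73

Market equilibrium (private): 37.75 + 3.42x = 124.73 - 2.79x → x_m = 14.0064.
Social marginal benefit = demand + MEB = 131.54 - 2.79x.
Set SMB = MC: 131.54 - 2.79x = 37.75 + 3.42x → x* = 15.1031.
Between x* and x_m the wedge SMB − MC runs linearly from 0 to MEB(x_m), so the loss is a triangle.
DWL = ½ × 1.0967 × 6.8100 = 3.7343.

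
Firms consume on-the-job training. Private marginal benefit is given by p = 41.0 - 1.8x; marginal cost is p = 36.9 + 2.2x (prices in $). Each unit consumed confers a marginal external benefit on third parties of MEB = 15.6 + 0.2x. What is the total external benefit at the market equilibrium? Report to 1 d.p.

$16.1

Market equilibrium (private): 36.9 + 2.2x = 41.0 - 1.8x → x_m = 1.0250.
Total external benefit = ∫₀^{x_m} (15.6 + 0.2x) dx = 15.6×1.0250 + ½×0.2×1.0250² = 16.0951.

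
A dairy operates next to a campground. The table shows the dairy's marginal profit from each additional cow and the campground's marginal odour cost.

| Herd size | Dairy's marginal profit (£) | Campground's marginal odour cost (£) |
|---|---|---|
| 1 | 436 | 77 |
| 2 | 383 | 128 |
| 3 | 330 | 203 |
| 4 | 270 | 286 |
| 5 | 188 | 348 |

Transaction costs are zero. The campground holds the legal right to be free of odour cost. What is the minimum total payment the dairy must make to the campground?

Efficient level: marginal profit ≥ marginal odour cost through level 3, so k* = 3.
With the campground holding the right, the dairy must at least compensate total damage at k*: 77 + 128 + 203 = 408.

£408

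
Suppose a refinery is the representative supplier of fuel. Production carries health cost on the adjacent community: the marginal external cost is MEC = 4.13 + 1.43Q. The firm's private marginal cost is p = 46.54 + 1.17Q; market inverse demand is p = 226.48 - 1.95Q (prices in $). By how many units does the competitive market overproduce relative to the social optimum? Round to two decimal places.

19.03 units

Market equilibrium (private): 46.54 + 1.17Q = 226.48 - 1.95Q → Q_m = 57.6731.
Social marginal cost = private MC + MEC = 50.67 + 2.60Q.
Set SMC = demand: 50.67 + 2.60Q = 226.48 - 1.95Q → Q* = 38.6396.
Gap = |57.6731 − 38.6396| = 19.0335.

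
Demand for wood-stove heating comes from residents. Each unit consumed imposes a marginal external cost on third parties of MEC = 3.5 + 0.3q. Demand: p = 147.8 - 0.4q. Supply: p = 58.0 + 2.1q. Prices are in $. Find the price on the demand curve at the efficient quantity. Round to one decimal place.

Social marginal benefit = demand − MEC = 144.3 - 0.7q.
Set SMB = MC: 144.3 - 0.7q = 58.0 + 2.1q → q* = 30.8214.
Consumer price on the demand curve at q*: 147.8 − 0.4×30.8214 = 135.4714.

P = $135.5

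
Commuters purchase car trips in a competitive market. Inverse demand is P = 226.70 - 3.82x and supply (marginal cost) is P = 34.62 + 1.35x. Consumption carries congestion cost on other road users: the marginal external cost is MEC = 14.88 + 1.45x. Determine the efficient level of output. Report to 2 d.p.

x* = 26.77

Social marginal benefit = demand − MEC = 211.82 - 5.27x.
Set SMB = MC: 211.82 - 5.27x = 34.62 + 1.35x → x* = 26.7674.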